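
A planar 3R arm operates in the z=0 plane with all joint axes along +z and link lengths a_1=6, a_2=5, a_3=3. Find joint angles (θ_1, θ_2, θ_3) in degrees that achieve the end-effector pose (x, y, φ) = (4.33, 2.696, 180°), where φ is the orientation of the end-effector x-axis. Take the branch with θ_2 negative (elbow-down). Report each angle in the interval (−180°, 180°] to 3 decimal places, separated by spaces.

60.000 -90.003 -149.998

wrist centre = target − a_3·(cos φ, sin φ) = (7.3300, 2.6960)
cos θ_2 = (60.9973−6²−5²)/(2·6·5) = -0.0000; θ_2 = -90.0026° (elbow-down)
β = atan2(2.6960,7.3300) = 20.1937°; ψ = atan2(-5.0000,5.9998) = -39.8066°
θ_1 = β − ψ = 60.0003°
θ_3 = φ − θ_1 − θ_2 = -149.9978° (wrapped to (-180°,180°])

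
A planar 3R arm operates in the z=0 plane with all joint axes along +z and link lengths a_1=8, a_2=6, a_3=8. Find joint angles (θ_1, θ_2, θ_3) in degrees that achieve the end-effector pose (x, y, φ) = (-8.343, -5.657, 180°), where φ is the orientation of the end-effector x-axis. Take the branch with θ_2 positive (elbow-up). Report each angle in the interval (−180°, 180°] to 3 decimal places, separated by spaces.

-141.941 134.999 -173.058

wrist centre = target − a_3·(cos φ, sin φ) = (-0.3430, -5.6570)
cos θ_2 = (32.1193−8²−6²)/(2·8·6) = -0.7071; θ_2 = 134.9987° (elbow-up)
β = atan2(-5.6570,-0.3430) = -93.4698°; ψ = atan2(4.2427,3.7575) = 48.4712°
θ_1 = β − ψ = -141.9410°
θ_3 = φ − θ_1 − θ_2 = -173.0577° (wrapped to (-180°,180°])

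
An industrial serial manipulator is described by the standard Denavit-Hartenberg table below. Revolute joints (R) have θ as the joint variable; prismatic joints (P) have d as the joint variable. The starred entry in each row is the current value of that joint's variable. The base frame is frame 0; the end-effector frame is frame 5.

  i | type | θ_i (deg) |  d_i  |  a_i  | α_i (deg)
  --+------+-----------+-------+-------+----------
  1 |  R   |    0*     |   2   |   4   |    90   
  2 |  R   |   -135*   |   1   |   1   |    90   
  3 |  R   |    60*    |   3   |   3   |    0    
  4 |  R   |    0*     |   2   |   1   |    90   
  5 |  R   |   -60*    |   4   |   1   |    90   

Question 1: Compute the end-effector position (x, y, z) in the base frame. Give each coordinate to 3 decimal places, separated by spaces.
after link 1: o_1 = (4.0000, 0.0000, 2.0000)
after link 2: o_2 = (3.2929, -1.0000, 1.2929)
after link 3: o_3 = (0.1109, -3.5981, 2.3536)
after link 4: o_4 = (-1.6569, -4.4641, 3.4142)
after link 5: o_5 = (-3.6707, -2.8971, 0.1756)

-3.671 -2.897 0.176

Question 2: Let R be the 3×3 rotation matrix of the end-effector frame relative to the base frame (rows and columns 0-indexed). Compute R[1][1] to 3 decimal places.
End-effector y-axis (col 1 of R) = (-0.6124,0.5000,-0.6124)
R[1][1] = 0.5000

0.500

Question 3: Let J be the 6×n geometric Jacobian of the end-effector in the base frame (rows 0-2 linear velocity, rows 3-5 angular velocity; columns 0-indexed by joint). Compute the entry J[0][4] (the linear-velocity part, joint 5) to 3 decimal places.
-0.660

axis z_4 = (-0.6124,0.5000,-0.6124); lever o_n−o_4 = (-2.0139,1.5670,-3.2386)
cross product → J_v[:, 4] = (-0.6597,-0.7500,0.0474)
J_ω[:, 4] = z_4
entry J[0][4] = -0.6597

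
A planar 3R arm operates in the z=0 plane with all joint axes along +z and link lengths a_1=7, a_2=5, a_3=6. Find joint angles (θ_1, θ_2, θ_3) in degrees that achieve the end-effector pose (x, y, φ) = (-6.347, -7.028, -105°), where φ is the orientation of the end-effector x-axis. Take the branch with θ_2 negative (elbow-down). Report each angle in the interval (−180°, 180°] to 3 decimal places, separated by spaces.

-120.001 -135.000 150.002

wrist centre = target − a_3·(cos φ, sin φ) = (-4.7941, -1.2324)
cos θ_2 = (24.5022−7²−5²)/(2·7·5) = -0.7071; θ_2 = -135.0004° (elbow-down)
β = atan2(-1.2324,-4.7941) = -165.5828°; ψ = atan2(-3.5355,3.4644) = -45.5817°
θ_1 = β − ψ = -120.0011°
θ_3 = φ − θ_1 − θ_2 = 150.0015° (wrapped to (-180°,180°])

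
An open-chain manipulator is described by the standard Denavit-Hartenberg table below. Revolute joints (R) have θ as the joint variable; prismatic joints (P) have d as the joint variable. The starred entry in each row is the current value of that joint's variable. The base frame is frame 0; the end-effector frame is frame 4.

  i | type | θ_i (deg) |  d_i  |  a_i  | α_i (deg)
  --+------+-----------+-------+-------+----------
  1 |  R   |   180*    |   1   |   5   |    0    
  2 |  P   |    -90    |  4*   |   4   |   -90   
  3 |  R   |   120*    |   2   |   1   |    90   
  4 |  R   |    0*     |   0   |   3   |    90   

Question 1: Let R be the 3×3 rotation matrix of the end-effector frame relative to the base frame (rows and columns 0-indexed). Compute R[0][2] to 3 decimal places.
End-effector z-axis (col 2 of R) = (1.0000,0.0000,-0.0000)
R[0][2] = 1.0000

1.000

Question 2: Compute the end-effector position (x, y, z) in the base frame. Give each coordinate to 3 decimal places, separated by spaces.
after link 1: o_1 = (-5.0000, 0.0000, 1.0000)
after link 2: o_2 = (-5.0000, 4.0000, 5.0000)
after link 3: o_3 = (-7.0000, 3.5000, 4.1340)
after link 4: o_4 = (-7.0000, 2.0000, 1.5359)

-7.000 2.000 1.536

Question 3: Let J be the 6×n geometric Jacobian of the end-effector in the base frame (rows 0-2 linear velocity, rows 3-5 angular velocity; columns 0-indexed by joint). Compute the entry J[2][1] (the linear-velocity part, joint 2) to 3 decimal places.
prismatic axis z_1 = (0.0000,0.0000,1.0000)
J_v[:, 1] = z_1; J_ω[:, 1] = (0,0,0)
entry J[2][1] = 1.0000

1.000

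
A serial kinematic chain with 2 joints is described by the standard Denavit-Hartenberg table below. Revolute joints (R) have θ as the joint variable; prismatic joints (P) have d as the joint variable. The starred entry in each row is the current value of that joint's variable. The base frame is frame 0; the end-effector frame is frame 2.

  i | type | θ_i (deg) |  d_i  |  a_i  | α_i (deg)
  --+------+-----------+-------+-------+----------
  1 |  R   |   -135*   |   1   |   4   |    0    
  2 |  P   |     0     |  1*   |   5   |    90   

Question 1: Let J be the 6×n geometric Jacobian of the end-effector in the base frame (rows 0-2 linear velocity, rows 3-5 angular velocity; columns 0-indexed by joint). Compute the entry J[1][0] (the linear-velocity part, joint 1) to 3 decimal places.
axis z_0 = ẑ; lever o_n−o_0 = (-6.3640,-6.3640,2.0000)
cross product → J_v[:, 0] = (6.3640,-6.3640,0.0000)
J_ω[:, 0] = z_0
entry J[1][0] = -6.3640

-6.364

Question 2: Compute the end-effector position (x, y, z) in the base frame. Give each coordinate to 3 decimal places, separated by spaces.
after link 1: o_1 = (-2.8284, -2.8284, 1.0000)
after link 2: o_2 = (-6.3640, -6.3640, 2.0000)

-6.364 -6.364 2.000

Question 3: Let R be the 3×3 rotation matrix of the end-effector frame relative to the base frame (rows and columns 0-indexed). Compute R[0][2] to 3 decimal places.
End-effector z-axis (col 2 of R) = (-0.7071,0.7071,0.0000)
R[0][2] = -0.7071

-0.707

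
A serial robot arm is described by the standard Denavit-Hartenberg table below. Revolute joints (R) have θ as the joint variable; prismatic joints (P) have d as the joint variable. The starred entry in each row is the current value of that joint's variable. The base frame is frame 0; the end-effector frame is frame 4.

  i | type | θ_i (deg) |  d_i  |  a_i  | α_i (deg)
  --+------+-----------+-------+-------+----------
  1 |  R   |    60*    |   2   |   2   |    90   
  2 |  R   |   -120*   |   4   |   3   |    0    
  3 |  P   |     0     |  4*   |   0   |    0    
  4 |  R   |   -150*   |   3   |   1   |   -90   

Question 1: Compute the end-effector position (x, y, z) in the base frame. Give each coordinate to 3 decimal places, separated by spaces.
9.776 -5.067 0.402

after link 1: o_1 = (1.0000, 1.7321, 2.0000)
after link 2: o_2 = (3.7141, -1.5670, -0.5981)
after link 3: o_3 = (7.1782, -3.5670, -0.5981)
after link 4: o_4 = (9.7763, -5.0670, 0.4019)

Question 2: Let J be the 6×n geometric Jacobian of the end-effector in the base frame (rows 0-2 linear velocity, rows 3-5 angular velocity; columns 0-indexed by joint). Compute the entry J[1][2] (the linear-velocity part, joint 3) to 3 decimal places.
-0.500

prismatic axis z_2 = (0.8660,-0.5000,0.0000)
J_v[:, 2] = z_2; J_ω[:, 2] = (0,0,0)
entry J[1][2] = -0.5000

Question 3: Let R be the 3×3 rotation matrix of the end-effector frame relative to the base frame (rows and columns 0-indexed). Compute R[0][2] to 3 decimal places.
-0.500

End-effector z-axis (col 2 of R) = (-0.5000,-0.8660,-0.0000)
R[0][2] = -0.5000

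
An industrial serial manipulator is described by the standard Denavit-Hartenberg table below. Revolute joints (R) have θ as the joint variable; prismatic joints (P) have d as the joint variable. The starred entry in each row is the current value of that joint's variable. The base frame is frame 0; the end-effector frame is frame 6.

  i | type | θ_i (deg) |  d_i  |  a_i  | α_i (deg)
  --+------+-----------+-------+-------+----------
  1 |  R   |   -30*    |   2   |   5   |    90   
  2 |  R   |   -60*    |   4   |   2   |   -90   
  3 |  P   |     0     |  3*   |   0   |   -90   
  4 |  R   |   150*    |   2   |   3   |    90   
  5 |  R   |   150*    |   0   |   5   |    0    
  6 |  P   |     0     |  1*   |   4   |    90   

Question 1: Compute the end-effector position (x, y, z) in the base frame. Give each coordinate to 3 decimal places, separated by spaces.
11.859 -3.960 -1.495

after link 1: o_1 = (4.3301, -2.5000, 2.0000)
after link 2: o_2 = (3.1962, -6.4641, 0.2679)
after link 3: o_3 = (5.4462, -7.7631, 1.7679)
after link 4: o_4 = (4.1962, -4.7321, 3.2679)
after link 5: o_5 = (8.6937, -4.4420, 1.1029)
after link 6: o_6 = (11.8588, -3.9599, -1.4952)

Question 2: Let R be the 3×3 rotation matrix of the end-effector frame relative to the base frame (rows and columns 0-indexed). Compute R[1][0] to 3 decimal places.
End-effector x-axis (col 0 of R) = (0.8995,0.0580,-0.4330)
R[1][0] = 0.0580

0.058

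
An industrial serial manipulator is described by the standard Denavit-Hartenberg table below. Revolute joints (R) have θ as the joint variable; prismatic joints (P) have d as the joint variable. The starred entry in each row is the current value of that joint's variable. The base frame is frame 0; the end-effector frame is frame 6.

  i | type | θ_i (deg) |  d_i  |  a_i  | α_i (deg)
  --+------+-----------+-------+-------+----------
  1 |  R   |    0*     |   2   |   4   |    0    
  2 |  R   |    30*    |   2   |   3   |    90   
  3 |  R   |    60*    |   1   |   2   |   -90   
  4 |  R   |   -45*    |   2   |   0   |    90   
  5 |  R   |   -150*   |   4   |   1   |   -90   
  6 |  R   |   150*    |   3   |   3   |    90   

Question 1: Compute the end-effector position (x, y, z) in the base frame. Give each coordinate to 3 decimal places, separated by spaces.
9.834 -2.182 6.068

after link 1: o_1 = (4.0000, 0.0000, 2.0000)
after link 2: o_2 = (6.5981, 1.5000, 4.0000)
after link 3: o_3 = (7.9641, 1.1340, 5.7321)
after link 4: o_4 = (6.4641, 0.2679, 6.7321)
after link 5: o_5 = (6.4572, -2.2949, 3.5022)
after link 6: o_6 = (9.8345, -2.1822, 6.0677)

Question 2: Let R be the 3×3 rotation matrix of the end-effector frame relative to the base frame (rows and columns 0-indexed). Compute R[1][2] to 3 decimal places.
End-effector z-axis (col 2 of R) = (-0.1392,0.9803,0.1402)
R[1][2] = 0.9803

0.980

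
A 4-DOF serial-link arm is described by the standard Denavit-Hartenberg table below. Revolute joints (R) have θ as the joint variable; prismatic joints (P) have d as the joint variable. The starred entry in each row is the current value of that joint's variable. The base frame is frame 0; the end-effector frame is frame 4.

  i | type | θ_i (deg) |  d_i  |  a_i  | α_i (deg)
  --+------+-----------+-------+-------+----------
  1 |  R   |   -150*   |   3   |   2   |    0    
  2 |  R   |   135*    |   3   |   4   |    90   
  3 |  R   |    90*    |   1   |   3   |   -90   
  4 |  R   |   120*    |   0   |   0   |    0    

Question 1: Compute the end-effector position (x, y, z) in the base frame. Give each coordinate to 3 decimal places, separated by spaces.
after link 1: o_1 = (-1.7321, -1.0000, 3.0000)
after link 2: o_2 = (2.1317, -2.0353, 6.0000)
after link 3: o_3 = (1.8728, -3.0012, 9.0000)
after link 4: o_4 = (1.8728, -3.0012, 9.0000)

1.873 -3.001 9.000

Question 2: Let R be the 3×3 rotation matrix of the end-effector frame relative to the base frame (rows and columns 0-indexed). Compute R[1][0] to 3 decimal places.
End-effector x-axis (col 0 of R) = (0.2241,0.8365,-0.5000)
R[1][0] = 0.8365

0.837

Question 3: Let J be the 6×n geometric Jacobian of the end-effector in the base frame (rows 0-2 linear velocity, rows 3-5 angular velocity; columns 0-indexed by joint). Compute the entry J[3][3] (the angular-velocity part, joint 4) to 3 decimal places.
-0.966

axis z_3 = (-0.9659,0.2588,0.0000); lever o_n−o_3 = (0.0000,0.0000,0.0000)
cross product → J_v[:, 3] = (0.0000,0.0000,-0.0000)
J_ω[:, 3] = z_3
entry J[3][3] = -0.9659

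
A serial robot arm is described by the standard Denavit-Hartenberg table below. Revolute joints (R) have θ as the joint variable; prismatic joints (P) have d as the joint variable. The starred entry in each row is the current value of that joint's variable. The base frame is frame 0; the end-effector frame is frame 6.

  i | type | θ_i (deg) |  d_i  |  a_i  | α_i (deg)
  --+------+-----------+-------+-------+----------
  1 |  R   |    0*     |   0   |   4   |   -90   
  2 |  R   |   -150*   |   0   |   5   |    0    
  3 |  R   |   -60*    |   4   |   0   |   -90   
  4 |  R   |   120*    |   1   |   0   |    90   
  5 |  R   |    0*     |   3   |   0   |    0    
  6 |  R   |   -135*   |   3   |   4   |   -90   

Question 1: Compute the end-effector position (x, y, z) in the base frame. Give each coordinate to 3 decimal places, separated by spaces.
after link 1: o_1 = (4.0000, 0.0000, 0.0000)
after link 2: o_2 = (-0.3301, -0.0000, 2.5000)
after link 3: o_3 = (-0.3301, 4.0000, 2.5000)
after link 4: o_4 = (-0.8301, 4.0000, 3.3660)
after link 5: o_5 = (-3.0801, 2.5000, 2.0670)
after link 6: o_6 = (-5.1407, 3.4495, -2.3886)

-5.141 3.449 -2.389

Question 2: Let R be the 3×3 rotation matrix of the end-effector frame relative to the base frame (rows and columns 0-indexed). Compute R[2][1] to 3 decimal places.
End-effector y-axis (col 1 of R) = (0.7500,0.5000,0.4330)
R[2][1] = 0.4330

0.433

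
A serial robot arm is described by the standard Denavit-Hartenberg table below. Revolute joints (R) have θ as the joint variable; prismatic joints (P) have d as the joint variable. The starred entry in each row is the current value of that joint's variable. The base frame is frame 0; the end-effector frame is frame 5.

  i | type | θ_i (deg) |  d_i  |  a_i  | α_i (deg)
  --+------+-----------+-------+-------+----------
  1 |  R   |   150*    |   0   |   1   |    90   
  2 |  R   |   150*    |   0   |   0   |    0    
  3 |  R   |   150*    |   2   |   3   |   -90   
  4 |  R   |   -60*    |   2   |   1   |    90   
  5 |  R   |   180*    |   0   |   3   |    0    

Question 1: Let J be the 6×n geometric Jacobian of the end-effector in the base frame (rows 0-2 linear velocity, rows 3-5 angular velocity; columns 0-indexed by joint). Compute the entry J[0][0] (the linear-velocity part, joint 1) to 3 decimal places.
-2.098

axis z_0 = ẑ; lever o_n−o_0 = (-3.0981,2.0981,-0.7321)
cross product → J_v[:, 0] = (-2.0981,-3.0981,0.0000)
J_ω[:, 0] = z_0
entry J[0][0] = -2.0981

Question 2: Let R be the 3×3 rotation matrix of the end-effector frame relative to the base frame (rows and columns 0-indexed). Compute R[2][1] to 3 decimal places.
-0.500

End-effector y-axis (col 1 of R) = (0.7500,-0.4330,-0.5000)
R[2][1] = -0.5000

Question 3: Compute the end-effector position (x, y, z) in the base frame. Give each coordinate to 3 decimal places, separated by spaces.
after link 1: o_1 = (-0.8660, 0.5000, 0.0000)
after link 2: o_2 = (-0.8660, 0.5000, 0.0000)
after link 3: o_3 = (-1.1651, 2.9821, -2.5981)
after link 4: o_4 = (-2.4486, 4.7231, -2.0311)
after link 5: o_5 = (-3.0981, 2.0981, -0.7321)

-3.098 2.098 -0.732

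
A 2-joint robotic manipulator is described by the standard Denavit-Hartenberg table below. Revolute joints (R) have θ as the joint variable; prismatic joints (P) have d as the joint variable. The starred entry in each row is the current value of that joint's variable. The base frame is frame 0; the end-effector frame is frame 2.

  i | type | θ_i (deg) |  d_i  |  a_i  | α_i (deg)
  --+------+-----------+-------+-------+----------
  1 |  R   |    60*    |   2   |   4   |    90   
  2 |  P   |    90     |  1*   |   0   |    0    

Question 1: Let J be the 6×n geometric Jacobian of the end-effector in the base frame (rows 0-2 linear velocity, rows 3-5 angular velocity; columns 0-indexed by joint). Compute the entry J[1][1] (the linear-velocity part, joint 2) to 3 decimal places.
prismatic axis z_1 = (0.8660,-0.5000,0.0000)
J_v[:, 1] = z_1; J_ω[:, 1] = (0,0,0)
entry J[1][1] = -0.5000

-0.500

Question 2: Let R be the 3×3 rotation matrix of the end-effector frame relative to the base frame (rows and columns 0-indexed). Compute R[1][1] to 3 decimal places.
-0.866

End-effector y-axis (col 1 of R) = (-0.5000,-0.8660,0.0000)
R[1][1] = -0.8660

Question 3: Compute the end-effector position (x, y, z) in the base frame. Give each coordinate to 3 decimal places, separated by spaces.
2.866 2.964 2.000

after link 1: o_1 = (2.0000, 3.4641, 2.0000)
after link 2: o_2 = (2.8660, 2.9641, 2.0000)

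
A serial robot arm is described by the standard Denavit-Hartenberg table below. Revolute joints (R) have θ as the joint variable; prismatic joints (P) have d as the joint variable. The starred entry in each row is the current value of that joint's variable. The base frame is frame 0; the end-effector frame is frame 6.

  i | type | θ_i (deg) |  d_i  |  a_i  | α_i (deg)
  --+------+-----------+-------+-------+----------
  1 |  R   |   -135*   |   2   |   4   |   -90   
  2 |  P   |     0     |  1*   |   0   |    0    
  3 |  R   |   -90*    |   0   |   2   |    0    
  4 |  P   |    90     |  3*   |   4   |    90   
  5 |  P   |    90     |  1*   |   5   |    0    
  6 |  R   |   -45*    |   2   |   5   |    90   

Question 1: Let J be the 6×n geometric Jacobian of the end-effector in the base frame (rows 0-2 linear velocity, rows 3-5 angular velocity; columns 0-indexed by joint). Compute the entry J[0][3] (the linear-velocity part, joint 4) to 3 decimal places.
prismatic axis z_3 = (0.7071,-0.7071,0.0000)
J_v[:, 3] = z_3; J_ω[:, 3] = (0,0,0)
entry J[0][3] = 0.7071

0.707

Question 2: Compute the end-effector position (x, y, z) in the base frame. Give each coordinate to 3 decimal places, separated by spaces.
after link 1: o_1 = (-2.8284, -2.8284, 2.0000)
after link 2: o_2 = (-2.1213, -3.5355, 2.0000)
after link 3: o_3 = (-2.1213, -3.5355, 4.0000)
after link 4: o_4 = (-2.8284, -8.4853, 4.0000)
after link 5: o_5 = (0.7071, -12.0208, 5.0000)
after link 6: o_6 = (0.7071, -17.0208, 7.0000)

0.707 -17.021 7.000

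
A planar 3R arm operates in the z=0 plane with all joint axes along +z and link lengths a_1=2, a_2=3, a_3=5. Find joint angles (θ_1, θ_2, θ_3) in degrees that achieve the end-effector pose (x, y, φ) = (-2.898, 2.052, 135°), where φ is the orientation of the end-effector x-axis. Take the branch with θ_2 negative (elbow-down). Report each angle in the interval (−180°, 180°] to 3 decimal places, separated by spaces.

44.998 -150.004 -119.995

wrist centre = target − a_3·(cos φ, sin φ) = (0.6375, -1.4835)
cos θ_2 = (2.6073−2²−3²)/(2·2·3) = -0.8661; θ_2 = -150.0036° (elbow-down)
β = atan2(-1.4835,0.6375) = -66.7449°; ψ = atan2(-1.4998,-0.5982) = -111.7432°
θ_1 = β − ψ = 44.9984°
θ_3 = φ − θ_1 − θ_2 = -119.9948° (wrapped to (-180°,180°])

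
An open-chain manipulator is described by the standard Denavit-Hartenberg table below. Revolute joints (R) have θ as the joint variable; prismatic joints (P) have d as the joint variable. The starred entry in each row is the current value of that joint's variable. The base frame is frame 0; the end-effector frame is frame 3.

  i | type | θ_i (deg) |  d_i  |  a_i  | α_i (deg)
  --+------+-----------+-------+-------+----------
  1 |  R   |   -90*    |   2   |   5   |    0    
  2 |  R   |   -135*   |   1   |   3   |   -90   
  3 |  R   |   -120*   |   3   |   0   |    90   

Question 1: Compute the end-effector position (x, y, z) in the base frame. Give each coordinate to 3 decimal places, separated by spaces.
-4.243 -5.000 3.000

after link 1: o_1 = (0.0000, -5.0000, 2.0000)
after link 2: o_2 = (-2.1213, -2.8787, 3.0000)
after link 3: o_3 = (-4.2426, -5.0000, 3.0000)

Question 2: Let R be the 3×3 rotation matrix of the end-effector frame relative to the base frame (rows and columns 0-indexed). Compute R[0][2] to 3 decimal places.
0.612

End-effector z-axis (col 2 of R) = (0.6124,-0.6124,-0.5000)
R[0][2] = 0.6124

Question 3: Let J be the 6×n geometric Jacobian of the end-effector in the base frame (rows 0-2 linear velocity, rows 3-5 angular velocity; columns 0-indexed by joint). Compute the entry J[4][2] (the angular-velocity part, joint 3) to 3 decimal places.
-0.707

axis z_2 = (-0.7071,-0.7071,0.0000); lever o_n−o_2 = (-2.1213,-2.1213,0.0000)
cross product → J_v[:, 2] = (0.0000,-0.0000,-0.0000)
J_ω[:, 2] = z_2
entry J[4][2] = -0.7071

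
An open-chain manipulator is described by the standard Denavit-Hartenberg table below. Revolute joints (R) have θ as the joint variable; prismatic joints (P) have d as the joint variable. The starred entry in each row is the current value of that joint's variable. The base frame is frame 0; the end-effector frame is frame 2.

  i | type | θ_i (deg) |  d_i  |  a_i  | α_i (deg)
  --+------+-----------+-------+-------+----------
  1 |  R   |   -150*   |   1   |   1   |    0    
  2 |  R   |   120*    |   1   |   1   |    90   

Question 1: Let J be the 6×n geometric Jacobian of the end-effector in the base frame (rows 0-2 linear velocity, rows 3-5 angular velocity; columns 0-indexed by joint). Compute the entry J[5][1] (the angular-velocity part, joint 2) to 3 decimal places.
1.000

axis z_1 = (0.0000,0.0000,1.0000); lever o_n−o_1 = (0.8660,-0.5000,1.0000)
cross product → J_v[:, 1] = (0.5000,0.8660,-0.0000)
J_ω[:, 1] = z_1
entry J[5][1] = 1.0000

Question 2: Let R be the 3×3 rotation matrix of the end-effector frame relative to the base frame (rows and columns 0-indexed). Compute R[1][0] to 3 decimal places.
-0.500

End-effector x-axis (col 0 of R) = (0.8660,-0.5000,0.0000)
R[1][0] = -0.5000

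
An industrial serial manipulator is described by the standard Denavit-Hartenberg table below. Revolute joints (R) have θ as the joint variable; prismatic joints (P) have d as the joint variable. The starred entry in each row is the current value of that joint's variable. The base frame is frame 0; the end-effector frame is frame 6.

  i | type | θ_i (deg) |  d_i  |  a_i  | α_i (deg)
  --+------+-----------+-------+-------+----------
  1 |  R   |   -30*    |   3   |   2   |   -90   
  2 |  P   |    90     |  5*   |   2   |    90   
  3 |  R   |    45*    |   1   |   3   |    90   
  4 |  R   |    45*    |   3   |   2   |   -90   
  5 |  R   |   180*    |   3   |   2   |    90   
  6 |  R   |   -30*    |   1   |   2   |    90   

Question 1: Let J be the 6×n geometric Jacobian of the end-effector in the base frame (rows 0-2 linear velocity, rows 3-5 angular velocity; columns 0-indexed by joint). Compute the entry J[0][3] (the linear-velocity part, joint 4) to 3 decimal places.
-2.352

axis z_3 = (-0.3536,-0.6124,-0.7071); lever o_n−o_3 = (-1.4760,-2.9355,0.4518)
cross product → J_v[:, 3] = (-2.3524,1.2035,0.1340)
J_ω[:, 3] = z_3
entry J[0][3] = -2.3524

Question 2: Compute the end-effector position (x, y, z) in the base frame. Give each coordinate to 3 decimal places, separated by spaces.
after link 1: o_1 = (1.7321, -1.0000, 3.0000)
after link 2: o_2 = (4.2321, 3.3301, 1.0000)
after link 3: o_3 = (6.1587, 4.6672, -1.1213)
after link 4: o_4 = (6.8228, 2.9890, -4.2426)
after link 5: o_5 = (6.1852, 0.4704, -1.7426)
after link 6: o_6 = (4.6827, 1.7317, -0.6695)

4.683 1.732 -0.670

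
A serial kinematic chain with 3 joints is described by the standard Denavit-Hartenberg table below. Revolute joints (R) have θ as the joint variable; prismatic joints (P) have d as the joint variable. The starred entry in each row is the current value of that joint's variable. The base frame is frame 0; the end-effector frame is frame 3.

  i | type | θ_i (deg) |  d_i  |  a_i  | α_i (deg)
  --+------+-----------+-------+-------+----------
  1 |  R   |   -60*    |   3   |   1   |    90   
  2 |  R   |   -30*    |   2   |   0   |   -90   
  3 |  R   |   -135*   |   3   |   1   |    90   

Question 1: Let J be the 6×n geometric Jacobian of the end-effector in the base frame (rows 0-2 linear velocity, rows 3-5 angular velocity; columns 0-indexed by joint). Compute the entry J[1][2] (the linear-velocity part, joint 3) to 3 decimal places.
axis z_2 = (0.2500,-0.4330,0.8660); lever o_n−o_2 = (-0.1686,-1.1223,2.9516)
cross product → J_v[:, 2] = (-0.3062,-0.8839,-0.3536)
J_ω[:, 2] = z_2
entry J[1][2] = -0.8839

-0.884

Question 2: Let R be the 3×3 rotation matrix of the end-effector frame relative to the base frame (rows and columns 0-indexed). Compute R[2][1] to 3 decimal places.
0.866

End-effector y-axis (col 1 of R) = (0.2500,-0.4330,0.8660)
R[2][1] = 0.8660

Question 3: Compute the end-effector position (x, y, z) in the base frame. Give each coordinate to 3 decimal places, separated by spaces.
after link 1: o_1 = (0.5000, -0.8660, 3.0000)
after link 2: o_2 = (-1.2321, -1.8660, 3.0000)
after link 3: o_3 = (-1.4006, -2.9883, 5.9516)

-1.401 -2.988 5.952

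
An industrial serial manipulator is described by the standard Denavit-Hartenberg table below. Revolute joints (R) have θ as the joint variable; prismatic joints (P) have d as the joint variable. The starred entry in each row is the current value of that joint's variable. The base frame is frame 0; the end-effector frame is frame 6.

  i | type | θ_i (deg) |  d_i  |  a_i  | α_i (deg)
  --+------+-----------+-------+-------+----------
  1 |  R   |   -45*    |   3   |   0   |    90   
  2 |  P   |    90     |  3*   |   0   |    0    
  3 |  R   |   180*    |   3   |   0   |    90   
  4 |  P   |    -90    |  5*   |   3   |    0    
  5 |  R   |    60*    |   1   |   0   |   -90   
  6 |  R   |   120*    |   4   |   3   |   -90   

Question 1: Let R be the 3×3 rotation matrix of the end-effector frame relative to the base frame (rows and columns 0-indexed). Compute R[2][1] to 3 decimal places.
End-effector y-axis (col 1 of R) = (0.6124,0.6124,0.5000)
R[2][1] = 0.5000

0.500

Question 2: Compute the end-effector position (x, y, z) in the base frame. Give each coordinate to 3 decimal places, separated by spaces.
after link 1: o_1 = (0.0000, 0.0000, 3.0000)
after link 2: o_2 = (-2.1213, -2.1213, 3.0000)
after link 3: o_3 = (-4.2426, -4.2426, 3.0000)
after link 4: o_4 = (-5.6569, 1.4142, 3.0000)
after link 5: o_5 = (-6.3640, 2.1213, 3.0000)
after link 6: o_6 = (-7.5067, -2.6956, 2.2990)

-7.507 -2.696 2.299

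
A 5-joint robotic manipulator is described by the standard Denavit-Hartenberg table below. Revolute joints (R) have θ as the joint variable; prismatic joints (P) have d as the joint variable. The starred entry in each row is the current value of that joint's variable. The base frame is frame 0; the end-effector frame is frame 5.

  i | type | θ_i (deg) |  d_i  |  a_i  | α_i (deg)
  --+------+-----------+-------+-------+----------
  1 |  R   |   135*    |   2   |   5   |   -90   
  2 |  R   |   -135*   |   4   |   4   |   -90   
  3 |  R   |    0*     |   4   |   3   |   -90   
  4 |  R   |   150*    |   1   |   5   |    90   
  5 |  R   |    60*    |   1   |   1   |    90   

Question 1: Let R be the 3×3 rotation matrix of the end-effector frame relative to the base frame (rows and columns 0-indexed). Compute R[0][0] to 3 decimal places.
End-effector x-axis (col 0 of R) = (0.5209,0.7039,-0.4830)
R[0][0] = 0.5209

0.521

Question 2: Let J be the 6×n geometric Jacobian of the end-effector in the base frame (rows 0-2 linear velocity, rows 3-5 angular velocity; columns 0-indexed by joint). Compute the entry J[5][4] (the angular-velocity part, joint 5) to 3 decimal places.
-0.259

axis z_4 = (0.6830,-0.6830,-0.2588); lever o_n−o_4 = (1.2039,0.0209,-0.7418)
cross product → J_v[:, 4] = (0.5120,0.1951,0.8365)
J_ω[:, 4] = z_4
entry J[5][4] = -0.2588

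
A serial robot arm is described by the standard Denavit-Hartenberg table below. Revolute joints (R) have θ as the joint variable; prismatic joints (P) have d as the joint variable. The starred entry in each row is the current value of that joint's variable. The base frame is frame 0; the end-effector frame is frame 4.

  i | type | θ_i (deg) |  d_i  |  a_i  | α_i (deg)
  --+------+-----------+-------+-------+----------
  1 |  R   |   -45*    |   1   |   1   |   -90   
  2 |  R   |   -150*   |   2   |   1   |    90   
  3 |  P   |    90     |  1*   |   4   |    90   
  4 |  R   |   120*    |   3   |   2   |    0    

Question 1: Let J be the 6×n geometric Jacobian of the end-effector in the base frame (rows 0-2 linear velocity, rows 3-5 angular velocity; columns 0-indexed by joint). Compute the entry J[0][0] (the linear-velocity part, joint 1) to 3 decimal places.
axis z_0 = ẑ; lever o_n−o_0 = (0.8272,6.2438,0.6340)
cross product → J_v[:, 0] = (-6.2438,0.8272,0.0000)
J_ω[:, 0] = z_0
entry J[0][0] = -6.2438

-6.244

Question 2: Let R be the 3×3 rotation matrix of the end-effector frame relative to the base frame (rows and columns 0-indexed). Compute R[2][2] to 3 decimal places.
End-effector z-axis (col 2 of R) = (-0.6124,0.6124,0.5000)
R[2][2] = 0.5000

0.500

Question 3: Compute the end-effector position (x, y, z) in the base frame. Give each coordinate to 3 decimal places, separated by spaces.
after link 1: o_1 = (0.7071, -0.7071, 1.0000)
after link 2: o_2 = (1.5089, 1.3195, 1.5000)
after link 3: o_3 = (3.9838, 4.5015, 0.6340)
after link 4: o_4 = (0.8272, 6.2438, 0.6340)

0.827 6.244 0.634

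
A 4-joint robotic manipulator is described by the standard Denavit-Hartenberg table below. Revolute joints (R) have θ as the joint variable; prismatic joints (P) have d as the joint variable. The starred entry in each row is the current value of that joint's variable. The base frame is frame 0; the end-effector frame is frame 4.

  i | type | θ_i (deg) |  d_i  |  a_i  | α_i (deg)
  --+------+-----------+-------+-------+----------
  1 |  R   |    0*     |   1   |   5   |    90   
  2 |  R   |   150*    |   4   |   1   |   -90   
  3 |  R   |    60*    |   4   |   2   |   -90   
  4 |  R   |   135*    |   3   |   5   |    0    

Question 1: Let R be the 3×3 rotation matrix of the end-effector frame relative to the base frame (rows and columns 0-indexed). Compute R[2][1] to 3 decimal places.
-0.789

End-effector y-axis (col 1 of R) = (-0.0474,-0.6124,-0.7891)
R[2][1] = -0.7891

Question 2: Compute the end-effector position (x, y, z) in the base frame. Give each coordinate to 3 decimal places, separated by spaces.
6.817 -3.830 -0.585

after link 1: o_1 = (5.0000, 0.0000, 1.0000)
after link 2: o_2 = (4.1340, -4.0000, 1.5000)
after link 3: o_3 = (1.2679, -2.2679, -1.4641)
after link 4: o_4 = (6.8166, -3.8298, -0.5852)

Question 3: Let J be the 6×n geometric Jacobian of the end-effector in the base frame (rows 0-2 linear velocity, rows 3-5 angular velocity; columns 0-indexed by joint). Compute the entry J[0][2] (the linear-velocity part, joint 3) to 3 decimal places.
0.147

axis z_2 = (-0.5000,-0.0000,-0.8660); lever o_n−o_2 = (2.6827,0.1702,-2.0852)
cross product → J_v[:, 2] = (0.1474,-3.3658,-0.0851)
J_ω[:, 2] = z_2
entry J[0][2] = 0.1474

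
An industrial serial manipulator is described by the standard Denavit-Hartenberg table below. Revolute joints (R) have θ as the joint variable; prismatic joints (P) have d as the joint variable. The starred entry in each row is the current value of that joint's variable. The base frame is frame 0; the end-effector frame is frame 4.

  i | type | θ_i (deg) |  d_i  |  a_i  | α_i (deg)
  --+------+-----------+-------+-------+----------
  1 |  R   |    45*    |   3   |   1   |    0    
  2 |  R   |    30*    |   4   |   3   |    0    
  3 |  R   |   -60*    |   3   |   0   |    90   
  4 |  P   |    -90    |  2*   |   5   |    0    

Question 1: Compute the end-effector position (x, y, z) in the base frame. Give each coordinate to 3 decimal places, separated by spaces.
2.001 1.673 5.000

after link 1: o_1 = (0.7071, 0.7071, 3.0000)
after link 2: o_2 = (1.4836, 3.6049, 7.0000)
after link 3: o_3 = (1.4836, 3.6049, 10.0000)
after link 4: o_4 = (2.0012, 1.6730, 5.0000)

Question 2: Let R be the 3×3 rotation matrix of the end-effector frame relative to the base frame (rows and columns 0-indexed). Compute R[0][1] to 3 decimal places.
End-effector y-axis (col 1 of R) = (0.9659,0.2588,0.0000)
R[0][1] = 0.9659

0.966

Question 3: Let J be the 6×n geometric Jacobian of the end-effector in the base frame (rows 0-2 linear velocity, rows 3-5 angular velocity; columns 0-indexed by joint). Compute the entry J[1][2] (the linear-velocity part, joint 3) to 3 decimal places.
0.518

axis z_2 = (0.0000,0.0000,1.0000); lever o_n−o_2 = (0.5176,-1.9319,-2.0000)
cross product → J_v[:, 2] = (1.9319,0.5176,-0.0000)
J_ω[:, 2] = z_2
entry J[1][2] = 0.5176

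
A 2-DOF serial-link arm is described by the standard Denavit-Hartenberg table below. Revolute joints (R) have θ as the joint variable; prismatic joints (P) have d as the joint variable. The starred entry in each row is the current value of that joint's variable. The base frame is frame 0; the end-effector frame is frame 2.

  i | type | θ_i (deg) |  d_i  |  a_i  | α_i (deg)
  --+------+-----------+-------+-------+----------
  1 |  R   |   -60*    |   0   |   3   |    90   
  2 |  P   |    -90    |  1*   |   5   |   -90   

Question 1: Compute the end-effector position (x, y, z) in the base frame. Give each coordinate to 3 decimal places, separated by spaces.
after link 1: o_1 = (1.5000, -2.5981, 0.0000)
after link 2: o_2 = (0.6340, -3.0981, -5.0000)

0.634 -3.098 -5.000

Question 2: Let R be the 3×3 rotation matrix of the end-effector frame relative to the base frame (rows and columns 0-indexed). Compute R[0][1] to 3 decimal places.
End-effector y-axis (col 1 of R) = (0.8660,0.5000,-0.0000)
R[0][1] = 0.8660

0.866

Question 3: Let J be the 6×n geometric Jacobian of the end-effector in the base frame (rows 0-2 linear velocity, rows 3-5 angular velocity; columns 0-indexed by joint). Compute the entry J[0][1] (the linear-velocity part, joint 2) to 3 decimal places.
prismatic axis z_1 = (-0.8660,-0.5000,0.0000)
J_v[:, 1] = z_1; J_ω[:, 1] = (0,0,0)
entry J[0][1] = -0.8660

-0.866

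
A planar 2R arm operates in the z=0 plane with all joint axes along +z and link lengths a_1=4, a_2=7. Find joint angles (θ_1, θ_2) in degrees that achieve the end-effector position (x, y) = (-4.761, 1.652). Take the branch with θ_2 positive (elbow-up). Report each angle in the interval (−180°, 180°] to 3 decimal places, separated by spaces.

59.993 135.008

cos θ_2 = (25.3962−4²−7²)/(2·4·7) = -0.7072; θ_2 = 135.0084° (elbow-up)
β = atan2(1.6520,-4.7610) = 160.8639°; ψ = atan2(4.9490,-0.9505) = 100.8714°
θ_1 = β − ψ = 59.9925°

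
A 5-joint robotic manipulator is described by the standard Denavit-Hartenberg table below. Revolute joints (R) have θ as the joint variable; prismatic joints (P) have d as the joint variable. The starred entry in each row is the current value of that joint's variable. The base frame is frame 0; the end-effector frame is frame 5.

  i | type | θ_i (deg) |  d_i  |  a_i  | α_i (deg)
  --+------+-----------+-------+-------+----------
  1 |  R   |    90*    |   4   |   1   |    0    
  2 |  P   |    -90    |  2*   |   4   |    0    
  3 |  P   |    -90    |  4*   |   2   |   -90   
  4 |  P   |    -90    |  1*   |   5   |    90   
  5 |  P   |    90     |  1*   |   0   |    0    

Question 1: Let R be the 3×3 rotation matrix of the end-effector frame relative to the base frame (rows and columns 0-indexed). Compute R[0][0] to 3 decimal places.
End-effector x-axis (col 0 of R) = (1.0000,-0.0000,0.0000)
R[0][0] = 1.0000

1.000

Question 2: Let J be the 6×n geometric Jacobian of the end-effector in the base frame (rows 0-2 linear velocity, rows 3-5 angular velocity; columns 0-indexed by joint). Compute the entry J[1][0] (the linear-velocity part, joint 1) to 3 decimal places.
axis z_0 = ẑ; lever o_n−o_0 = (5.0000,-0.0000,15.0000)
cross product → J_v[:, 0] = (0.0000,5.0000,-0.0000)
J_ω[:, 0] = z_0
entry J[1][0] = 5.0000

5.000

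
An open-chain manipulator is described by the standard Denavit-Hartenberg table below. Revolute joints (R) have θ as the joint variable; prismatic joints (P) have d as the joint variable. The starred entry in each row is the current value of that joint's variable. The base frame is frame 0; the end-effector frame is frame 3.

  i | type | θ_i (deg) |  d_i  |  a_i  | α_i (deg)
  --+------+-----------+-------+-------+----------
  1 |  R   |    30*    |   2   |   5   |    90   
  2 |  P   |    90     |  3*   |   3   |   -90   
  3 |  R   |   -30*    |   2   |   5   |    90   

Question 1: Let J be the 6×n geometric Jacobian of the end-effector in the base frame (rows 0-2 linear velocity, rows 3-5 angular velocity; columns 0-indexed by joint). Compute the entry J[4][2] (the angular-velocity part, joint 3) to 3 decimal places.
-0.500

axis z_2 = (-0.8660,-0.5000,0.0000); lever o_n−o_2 = (-0.4821,-3.1651,4.3301)
cross product → J_v[:, 2] = (-2.1651,3.7500,2.5000)
J_ω[:, 2] = z_2
entry J[4][2] = -0.5000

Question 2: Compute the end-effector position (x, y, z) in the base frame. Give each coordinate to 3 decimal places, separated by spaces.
5.348 -3.263 9.330

after link 1: o_1 = (4.3301, 2.5000, 2.0000)
after link 2: o_2 = (5.8301, -0.0981, 5.0000)
after link 3: o_3 = (5.3481, -3.2631, 9.3301)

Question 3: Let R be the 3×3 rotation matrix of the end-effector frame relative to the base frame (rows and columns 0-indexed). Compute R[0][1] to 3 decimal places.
End-effector y-axis (col 1 of R) = (-0.8660,-0.5000,0.0000)
R[0][1] = -0.8660

-0.866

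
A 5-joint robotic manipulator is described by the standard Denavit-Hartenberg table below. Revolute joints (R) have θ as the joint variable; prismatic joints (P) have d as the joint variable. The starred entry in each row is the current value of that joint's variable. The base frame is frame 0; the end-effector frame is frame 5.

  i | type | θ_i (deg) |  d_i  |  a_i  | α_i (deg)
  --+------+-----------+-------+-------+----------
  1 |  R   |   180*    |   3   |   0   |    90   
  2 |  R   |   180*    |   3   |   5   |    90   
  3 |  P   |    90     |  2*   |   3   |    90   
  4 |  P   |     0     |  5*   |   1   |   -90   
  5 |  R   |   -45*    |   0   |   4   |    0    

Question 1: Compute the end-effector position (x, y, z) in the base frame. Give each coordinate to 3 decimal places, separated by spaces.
12.828 9.828 5.000

after link 1: o_1 = (0.0000, 0.0000, 3.0000)
after link 2: o_2 = (5.0000, 3.0000, 3.0000)
after link 3: o_3 = (5.0000, 6.0000, 5.0000)
after link 4: o_4 = (10.0000, 7.0000, 5.0000)
after link 5: o_5 = (12.8284, 9.8284, 5.0000)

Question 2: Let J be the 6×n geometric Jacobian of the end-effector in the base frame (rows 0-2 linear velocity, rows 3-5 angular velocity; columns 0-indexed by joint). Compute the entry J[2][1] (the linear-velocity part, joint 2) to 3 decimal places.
axis z_1 = (0.0000,1.0000,0.0000); lever o_n−o_1 = (12.8284,9.8284,2.0000)
cross product → J_v[:, 1] = (2.0000,0.0000,-12.8284)
J_ω[:, 1] = z_1
entry J[2][1] = -12.8284

-12.828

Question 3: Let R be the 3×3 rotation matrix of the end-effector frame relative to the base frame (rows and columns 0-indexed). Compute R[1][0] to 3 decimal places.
End-effector x-axis (col 0 of R) = (0.7071,0.7071,0.0000)
R[1][0] = 0.7071

0.707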